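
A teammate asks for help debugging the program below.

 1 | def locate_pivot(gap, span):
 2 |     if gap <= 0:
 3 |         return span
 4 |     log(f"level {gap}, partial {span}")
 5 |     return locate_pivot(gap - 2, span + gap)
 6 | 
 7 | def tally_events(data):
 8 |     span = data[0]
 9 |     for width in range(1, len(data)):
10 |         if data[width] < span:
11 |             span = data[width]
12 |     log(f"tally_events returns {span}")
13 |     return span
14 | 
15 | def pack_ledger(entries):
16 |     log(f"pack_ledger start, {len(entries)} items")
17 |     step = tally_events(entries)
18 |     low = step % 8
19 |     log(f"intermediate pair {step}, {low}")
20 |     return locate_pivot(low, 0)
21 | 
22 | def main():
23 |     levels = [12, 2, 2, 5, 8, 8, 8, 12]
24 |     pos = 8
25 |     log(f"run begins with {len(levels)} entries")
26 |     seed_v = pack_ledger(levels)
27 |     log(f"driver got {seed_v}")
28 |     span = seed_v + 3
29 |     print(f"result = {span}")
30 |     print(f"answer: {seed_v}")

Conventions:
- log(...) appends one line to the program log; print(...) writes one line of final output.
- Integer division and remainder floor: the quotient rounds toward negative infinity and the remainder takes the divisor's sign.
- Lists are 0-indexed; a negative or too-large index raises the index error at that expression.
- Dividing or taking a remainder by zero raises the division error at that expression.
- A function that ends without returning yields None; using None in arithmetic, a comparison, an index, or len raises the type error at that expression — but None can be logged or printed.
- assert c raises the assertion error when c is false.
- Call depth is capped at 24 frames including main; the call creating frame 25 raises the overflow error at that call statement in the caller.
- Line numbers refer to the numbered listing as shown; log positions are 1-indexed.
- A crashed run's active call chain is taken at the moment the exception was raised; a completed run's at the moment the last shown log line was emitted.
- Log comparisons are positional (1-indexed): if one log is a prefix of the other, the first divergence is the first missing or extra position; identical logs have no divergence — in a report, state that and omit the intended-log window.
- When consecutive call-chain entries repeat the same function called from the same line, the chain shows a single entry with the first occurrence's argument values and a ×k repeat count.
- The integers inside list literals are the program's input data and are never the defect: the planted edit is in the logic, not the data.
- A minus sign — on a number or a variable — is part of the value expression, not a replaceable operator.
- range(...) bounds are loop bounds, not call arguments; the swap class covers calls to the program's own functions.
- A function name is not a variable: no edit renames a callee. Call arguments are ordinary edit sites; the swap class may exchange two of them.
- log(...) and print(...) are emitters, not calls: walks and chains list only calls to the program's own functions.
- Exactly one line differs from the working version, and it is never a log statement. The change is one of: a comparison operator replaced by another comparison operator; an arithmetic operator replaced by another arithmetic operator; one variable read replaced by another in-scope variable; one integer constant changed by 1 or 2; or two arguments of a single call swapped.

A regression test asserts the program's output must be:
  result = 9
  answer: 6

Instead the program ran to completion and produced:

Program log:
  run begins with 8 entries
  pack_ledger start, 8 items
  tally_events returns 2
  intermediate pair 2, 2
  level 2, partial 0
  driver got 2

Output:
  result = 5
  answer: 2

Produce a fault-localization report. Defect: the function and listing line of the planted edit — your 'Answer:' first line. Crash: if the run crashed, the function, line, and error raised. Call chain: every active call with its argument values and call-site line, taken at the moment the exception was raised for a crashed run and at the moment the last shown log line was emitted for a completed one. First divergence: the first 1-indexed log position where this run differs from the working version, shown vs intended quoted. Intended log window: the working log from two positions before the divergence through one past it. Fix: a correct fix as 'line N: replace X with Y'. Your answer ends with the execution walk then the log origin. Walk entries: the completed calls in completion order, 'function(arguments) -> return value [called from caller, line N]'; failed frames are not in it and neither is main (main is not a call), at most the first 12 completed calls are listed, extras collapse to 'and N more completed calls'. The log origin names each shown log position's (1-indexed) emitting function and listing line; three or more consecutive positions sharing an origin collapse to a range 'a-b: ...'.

Answer: the defect is in tally_events at line 10.
Core observation: Position 3 is the first bad log line: 'tally_events returns 2' should read 'tally_events returns 12'.
Call chain: main.
First divergence: position 3 — the shown line 'tally_events returns 2' should read 'tally_events returns 12'.
Intended log window:
  1: run begins with 8 entries
  2: pack_ledger start, 8 items
  3: tally_events returns 12
  4: intermediate pair 12, 4
Execution walk:
  tally_events([12, 2, 2, 5, 8, 8, 8, 12]) -> 2  [called from pack_ledger, line 17]
  locate_pivot(0, 2) -> 2  [called from locate_pivot, line 5]
  locate_pivot(2, 0) -> 2  [called from pack_ledger, line 20]
  pack_ledger([12, 2, 2, 5, 8, 8, 8, 12]) -> 2  [called from main, line 26]
Log line origins:
  1: emitted by main (line 25)
  2: emitted by pack_ledger (line 16)
  3: emitted by tally_events (line 12)
  4: emitted by pack_ledger (line 19)
  5: emitted by locate_pivot (line 4)
  6: emitted by main (line 27)
A correct fix: line 10: replace `<` with `>`.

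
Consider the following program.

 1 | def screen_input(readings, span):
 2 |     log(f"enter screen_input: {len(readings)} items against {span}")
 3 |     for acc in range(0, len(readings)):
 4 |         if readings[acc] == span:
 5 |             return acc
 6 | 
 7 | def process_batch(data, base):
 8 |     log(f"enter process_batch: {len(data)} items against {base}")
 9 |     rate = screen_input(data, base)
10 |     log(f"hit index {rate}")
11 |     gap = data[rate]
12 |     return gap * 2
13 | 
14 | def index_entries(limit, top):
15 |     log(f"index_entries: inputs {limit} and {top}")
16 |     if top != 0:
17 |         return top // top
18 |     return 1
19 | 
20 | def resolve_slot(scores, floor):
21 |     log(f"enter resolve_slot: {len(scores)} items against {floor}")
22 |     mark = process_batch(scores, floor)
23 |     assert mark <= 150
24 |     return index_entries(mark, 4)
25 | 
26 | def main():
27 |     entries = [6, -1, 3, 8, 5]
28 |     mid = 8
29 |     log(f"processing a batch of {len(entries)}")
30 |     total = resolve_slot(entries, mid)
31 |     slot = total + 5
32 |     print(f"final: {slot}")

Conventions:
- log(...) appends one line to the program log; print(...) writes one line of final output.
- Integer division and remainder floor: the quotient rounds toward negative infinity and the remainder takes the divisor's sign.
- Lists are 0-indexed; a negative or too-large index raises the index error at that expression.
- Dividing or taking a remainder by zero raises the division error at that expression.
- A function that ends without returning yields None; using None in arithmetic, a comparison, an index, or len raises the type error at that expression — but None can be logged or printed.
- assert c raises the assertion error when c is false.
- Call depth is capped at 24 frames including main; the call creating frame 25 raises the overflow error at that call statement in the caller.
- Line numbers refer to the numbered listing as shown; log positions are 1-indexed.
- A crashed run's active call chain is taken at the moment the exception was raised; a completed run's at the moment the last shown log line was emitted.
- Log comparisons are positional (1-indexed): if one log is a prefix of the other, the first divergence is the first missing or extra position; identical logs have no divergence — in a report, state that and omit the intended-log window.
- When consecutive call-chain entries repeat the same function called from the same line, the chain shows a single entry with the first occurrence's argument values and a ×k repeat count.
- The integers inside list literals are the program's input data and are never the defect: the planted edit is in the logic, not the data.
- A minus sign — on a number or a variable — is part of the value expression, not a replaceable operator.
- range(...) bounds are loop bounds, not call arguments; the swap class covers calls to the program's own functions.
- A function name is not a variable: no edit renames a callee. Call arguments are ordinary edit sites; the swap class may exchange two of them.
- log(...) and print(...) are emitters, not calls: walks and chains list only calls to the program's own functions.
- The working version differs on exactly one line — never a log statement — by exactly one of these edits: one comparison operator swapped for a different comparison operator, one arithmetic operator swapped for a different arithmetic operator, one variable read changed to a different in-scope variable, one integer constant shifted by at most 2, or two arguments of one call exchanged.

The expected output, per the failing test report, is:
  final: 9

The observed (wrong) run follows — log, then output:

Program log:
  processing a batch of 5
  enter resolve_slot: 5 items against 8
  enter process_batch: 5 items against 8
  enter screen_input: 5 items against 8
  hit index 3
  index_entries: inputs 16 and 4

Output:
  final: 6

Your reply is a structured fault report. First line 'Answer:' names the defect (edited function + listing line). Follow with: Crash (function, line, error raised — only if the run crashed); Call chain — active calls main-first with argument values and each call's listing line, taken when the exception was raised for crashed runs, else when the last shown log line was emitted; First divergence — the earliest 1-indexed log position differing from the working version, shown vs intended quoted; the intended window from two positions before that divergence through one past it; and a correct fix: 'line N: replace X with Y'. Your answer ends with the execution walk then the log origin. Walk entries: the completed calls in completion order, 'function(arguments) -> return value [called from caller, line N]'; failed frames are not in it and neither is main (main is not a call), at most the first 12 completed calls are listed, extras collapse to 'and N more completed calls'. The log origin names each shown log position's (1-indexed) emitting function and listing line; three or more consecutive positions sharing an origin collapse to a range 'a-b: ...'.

Answer: the defect is in index_entries at line 17.
The tell: Nothing in the log betrays the bug — only the output does.
Call chain: main -> resolve_slot([6, -1, 3, 8, 5], 8) (called at line 30) -> index_entries(16, 4) (called at line 24).
First divergence: none; the two logs match at every position.
Execution walk:
  screen_input([6, -1, 3, 8, 5], 8) -> 3  [called from process_batch, line 9]
  process_batch([6, -1, 3, 8, 5], 8) -> 16  [called from resolve_slot, line 22]
  index_entries(16, 4) -> 1  [called from resolve_slot, line 24]
  resolve_slot([6, -1, 3, 8, 5], 8) -> 1  [called from main, line 30]
Log line origins:
  1: emitted by main (line 29)
  2: emitted by resolve_slot (line 21)
  3: emitted by process_batch (line 8)
  4: emitted by screen_input (line 2)
  5: emitted by process_batch (line 10)
  6: emitted by index_entries (line 15)
A correct fix: line 17: replace `top // top` with `limit // top`.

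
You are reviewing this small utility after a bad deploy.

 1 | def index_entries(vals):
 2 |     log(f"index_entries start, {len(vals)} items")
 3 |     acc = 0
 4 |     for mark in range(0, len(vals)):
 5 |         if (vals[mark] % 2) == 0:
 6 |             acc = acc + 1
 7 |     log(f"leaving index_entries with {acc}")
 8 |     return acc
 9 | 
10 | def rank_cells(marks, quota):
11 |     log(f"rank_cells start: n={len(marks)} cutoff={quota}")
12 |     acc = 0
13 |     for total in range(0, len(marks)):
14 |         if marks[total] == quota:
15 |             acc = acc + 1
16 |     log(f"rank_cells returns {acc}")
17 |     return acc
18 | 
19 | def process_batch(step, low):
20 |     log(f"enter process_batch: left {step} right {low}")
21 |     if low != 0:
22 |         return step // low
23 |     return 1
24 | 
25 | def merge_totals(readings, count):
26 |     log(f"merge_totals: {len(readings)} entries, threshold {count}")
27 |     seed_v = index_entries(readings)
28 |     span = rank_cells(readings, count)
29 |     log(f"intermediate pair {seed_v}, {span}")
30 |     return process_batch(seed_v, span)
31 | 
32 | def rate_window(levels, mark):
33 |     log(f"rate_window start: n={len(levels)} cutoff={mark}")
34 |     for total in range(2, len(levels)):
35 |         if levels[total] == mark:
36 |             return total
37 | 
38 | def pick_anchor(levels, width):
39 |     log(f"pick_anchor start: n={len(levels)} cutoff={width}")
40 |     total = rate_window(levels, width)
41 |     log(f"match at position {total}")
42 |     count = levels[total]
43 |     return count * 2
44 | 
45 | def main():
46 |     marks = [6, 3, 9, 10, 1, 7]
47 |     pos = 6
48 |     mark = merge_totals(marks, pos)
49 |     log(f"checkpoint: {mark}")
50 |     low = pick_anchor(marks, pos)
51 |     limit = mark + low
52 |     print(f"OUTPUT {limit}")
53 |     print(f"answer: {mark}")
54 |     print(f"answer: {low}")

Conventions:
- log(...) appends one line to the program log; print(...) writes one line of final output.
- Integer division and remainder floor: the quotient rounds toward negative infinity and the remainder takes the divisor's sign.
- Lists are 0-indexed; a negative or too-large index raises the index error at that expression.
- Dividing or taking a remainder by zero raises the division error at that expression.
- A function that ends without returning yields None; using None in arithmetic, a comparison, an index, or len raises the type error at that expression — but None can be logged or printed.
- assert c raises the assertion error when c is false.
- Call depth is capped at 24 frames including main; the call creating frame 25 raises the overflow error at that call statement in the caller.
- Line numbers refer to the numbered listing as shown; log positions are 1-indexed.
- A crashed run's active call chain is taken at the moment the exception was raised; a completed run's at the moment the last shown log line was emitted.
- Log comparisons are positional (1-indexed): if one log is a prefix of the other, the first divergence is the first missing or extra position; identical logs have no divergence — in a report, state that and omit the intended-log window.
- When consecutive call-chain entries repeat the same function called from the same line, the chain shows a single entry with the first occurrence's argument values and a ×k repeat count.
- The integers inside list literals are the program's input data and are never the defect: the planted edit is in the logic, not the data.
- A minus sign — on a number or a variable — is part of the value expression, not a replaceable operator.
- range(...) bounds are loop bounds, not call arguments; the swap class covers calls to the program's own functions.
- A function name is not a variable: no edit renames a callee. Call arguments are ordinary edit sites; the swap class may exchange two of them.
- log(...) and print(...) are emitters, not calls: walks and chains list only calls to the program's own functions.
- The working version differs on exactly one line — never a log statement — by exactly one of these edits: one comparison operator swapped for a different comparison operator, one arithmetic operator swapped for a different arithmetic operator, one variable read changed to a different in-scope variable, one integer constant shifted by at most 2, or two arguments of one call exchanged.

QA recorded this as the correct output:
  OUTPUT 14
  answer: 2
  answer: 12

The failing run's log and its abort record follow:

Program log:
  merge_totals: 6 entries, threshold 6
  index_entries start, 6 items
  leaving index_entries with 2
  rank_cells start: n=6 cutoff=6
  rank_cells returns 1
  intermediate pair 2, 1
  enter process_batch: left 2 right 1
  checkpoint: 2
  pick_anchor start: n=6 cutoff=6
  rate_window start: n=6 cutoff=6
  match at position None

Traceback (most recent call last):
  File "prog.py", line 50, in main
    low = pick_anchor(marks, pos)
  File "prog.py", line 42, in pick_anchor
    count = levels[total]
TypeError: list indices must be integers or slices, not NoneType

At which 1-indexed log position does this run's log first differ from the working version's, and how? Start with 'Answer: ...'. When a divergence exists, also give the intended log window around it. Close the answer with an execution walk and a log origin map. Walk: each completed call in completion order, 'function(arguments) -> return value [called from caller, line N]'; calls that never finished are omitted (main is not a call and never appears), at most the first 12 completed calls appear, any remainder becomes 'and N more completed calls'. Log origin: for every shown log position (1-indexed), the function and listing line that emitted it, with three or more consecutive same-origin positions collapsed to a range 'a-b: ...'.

Answer: position 11; shown 'match at position None' vs intended 'match at position 0'.
Intended log window:
  9: pick_anchor start: n=6 cutoff=6
  10: rate_window start: n=6 cutoff=6
  11: match at position 0
Execution walk:
  index_entries([6, 3, 9, 10, 1, 7]) -> 2  [called from merge_totals, line 27]
  rank_cells([6, 3, 9, 10, 1, 7], 6) -> 1  [called from merge_totals, line 28]
  process_batch(2, 1) -> 2  [called from merge_totals, line 30]
  merge_totals([6, 3, 9, 10, 1, 7], 6) -> 2  [called from main, line 48]
  rate_window([6, 3, 9, 10, 1, 7], 6) -> None  [called from pick_anchor, line 40]
Log origins:
  1: emitted by merge_totals (line 26)
  2: emitted by index_entries (line 2)
  3: emitted by index_entries (line 7)
  4: emitted by rank_cells (line 11)
  5: emitted by rank_cells (line 16)
  6: emitted by merge_totals (line 29)
  7: emitted by process_batch (line 20)
  8: emitted by main (line 49)
  9: emitted by pick_anchor (line 39)
  10: emitted by rate_window (line 33)
  11: emitted by pick_anchor (line 41)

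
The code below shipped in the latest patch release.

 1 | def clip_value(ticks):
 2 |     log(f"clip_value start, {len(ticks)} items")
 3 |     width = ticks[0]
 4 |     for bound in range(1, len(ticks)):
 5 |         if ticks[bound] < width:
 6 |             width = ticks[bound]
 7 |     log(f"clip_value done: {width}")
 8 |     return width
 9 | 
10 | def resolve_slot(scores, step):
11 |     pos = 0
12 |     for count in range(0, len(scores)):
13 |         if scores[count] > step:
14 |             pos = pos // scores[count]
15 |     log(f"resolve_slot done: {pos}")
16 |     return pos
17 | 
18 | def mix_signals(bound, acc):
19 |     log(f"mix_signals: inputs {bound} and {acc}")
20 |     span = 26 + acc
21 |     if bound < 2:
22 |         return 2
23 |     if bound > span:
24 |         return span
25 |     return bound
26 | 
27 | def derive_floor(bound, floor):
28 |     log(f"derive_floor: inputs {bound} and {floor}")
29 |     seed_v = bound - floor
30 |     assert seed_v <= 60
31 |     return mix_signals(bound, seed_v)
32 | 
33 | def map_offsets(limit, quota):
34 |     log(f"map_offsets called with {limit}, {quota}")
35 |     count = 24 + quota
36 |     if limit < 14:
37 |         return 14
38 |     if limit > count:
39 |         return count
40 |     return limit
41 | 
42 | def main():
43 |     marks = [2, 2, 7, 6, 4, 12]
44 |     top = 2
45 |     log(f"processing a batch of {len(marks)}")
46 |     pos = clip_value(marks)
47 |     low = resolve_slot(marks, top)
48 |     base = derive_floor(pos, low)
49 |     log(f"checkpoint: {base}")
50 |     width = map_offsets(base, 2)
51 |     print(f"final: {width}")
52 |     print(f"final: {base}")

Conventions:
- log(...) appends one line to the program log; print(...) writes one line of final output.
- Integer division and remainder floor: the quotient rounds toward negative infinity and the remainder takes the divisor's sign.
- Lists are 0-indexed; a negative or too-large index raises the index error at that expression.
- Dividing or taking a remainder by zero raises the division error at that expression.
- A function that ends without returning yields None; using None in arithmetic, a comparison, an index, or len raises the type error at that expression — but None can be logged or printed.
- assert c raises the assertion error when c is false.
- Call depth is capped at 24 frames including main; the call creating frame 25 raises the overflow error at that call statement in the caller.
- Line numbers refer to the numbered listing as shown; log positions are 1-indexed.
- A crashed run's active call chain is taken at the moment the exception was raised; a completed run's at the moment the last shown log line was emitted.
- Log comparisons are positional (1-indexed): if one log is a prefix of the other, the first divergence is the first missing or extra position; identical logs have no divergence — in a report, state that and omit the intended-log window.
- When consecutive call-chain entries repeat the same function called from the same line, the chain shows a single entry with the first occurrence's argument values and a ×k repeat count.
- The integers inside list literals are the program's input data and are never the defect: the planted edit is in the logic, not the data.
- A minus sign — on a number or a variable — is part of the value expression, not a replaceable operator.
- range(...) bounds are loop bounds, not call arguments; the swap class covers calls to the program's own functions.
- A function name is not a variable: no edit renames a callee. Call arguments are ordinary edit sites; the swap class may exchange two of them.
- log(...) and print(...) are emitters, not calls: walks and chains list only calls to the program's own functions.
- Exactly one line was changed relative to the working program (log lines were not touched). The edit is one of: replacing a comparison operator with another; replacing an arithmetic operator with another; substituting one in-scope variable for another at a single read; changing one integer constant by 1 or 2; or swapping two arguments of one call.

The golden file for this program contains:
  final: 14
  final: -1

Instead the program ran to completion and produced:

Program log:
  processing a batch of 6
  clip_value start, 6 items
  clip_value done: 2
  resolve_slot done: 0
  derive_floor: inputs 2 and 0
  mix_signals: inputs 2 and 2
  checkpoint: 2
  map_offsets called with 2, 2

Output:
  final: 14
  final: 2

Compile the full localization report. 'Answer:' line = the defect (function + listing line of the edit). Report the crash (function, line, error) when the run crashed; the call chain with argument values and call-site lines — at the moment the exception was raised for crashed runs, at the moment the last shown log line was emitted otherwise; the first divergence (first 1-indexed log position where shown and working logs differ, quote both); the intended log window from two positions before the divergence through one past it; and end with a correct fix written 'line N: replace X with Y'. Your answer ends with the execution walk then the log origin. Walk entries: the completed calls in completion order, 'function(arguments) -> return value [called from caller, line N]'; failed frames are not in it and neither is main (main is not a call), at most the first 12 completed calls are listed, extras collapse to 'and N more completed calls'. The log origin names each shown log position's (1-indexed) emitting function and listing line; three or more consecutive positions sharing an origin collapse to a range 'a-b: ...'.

Answer: the defect is in resolve_slot at line 14.
The tell: The log first diverges at position 4: the faulty run prints 'resolve_slot done: 0' where the working version prints 'resolve_slot done: 29'.
Call chain: main -> map_offsets(2, 2) (called at line 50).
First divergence: position 4; shown 'resolve_slot done: 0' vs intended 'resolve_slot done: 29'.
Intended log window:
  2: clip_value start, 6 items
  3: clip_value done: 2
  4: resolve_slot done: 29
  5: derive_floor: inputs 2 and 29
Execution walk:
  clip_value([2, 2, 7, 6, 4, 12]) -> 2  [called from main, line 46]
  resolve_slot([2, 2, 7, 6, 4, 12], 2) -> 0  [called from main, line 47]
  mix_signals(2, 2) -> 2  [called from derive_floor, line 31]
  derive_floor(2, 0) -> 2  [called from main, line 48]
  map_offsets(2, 2) -> 14  [called from main, line 50]
Origin of each log line:
  1 — main, line 45
  2 — clip_value, line 2
  3 — clip_value, line 7
  4 — resolve_slot, line 15
  5 — derive_floor, line 28
  6 — mix_signals, line 19
  7 — main, line 49
  8 — map_offsets, line 34
A correct fix: line 14: replace `//` with `+`.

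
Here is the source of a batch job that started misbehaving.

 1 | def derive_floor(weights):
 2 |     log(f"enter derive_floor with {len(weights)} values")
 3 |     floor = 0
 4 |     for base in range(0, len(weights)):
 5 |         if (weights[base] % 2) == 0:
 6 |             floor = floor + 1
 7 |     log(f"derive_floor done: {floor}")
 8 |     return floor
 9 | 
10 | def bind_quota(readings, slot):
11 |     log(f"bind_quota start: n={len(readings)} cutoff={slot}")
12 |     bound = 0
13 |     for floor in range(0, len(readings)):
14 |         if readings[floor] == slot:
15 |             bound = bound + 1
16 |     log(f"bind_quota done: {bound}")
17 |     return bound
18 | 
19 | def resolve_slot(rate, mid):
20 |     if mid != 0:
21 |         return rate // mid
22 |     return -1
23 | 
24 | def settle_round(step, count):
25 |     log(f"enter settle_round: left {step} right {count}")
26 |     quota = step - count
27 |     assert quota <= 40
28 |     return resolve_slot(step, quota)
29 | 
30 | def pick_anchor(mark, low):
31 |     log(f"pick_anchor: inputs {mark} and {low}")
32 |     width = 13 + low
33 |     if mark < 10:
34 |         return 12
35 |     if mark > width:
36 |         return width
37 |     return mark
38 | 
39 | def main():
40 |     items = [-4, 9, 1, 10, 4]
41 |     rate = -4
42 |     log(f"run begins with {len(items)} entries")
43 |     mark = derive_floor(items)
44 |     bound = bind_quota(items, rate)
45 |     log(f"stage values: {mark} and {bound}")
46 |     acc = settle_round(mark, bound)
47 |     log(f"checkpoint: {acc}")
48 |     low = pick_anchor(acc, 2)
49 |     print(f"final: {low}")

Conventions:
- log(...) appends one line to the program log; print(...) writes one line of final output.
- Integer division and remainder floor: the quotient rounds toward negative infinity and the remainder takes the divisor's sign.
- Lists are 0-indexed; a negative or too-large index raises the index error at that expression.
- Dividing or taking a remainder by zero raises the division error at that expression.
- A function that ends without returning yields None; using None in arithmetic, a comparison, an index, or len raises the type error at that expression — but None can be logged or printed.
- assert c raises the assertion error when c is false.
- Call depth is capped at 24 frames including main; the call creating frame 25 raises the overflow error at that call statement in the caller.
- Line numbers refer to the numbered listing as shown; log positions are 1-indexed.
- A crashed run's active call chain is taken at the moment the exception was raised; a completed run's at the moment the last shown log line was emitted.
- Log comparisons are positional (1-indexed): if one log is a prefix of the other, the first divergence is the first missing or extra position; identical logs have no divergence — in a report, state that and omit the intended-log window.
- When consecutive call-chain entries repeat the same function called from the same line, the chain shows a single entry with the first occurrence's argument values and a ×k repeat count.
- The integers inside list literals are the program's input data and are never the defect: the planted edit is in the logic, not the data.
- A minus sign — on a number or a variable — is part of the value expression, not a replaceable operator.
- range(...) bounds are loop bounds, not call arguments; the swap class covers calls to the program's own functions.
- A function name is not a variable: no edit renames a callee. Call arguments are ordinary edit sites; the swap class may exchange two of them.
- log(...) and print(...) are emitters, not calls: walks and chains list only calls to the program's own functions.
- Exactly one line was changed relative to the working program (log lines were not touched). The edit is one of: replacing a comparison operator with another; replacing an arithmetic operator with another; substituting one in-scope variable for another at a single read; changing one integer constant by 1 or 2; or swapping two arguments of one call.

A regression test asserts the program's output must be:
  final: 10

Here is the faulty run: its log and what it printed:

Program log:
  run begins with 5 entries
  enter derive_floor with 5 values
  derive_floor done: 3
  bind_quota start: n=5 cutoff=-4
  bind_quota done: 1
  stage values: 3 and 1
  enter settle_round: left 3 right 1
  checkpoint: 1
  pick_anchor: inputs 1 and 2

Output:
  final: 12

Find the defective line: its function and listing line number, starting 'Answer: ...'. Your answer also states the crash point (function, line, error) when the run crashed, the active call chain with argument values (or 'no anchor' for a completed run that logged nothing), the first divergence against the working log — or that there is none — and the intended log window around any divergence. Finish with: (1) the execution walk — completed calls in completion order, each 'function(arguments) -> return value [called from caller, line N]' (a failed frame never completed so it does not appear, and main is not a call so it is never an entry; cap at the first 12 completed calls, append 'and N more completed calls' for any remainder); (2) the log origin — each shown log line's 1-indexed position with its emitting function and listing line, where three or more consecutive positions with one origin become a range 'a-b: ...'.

Answer: the defect is in pick_anchor at line 34.
Core observation: The two runs log identically and part ways only at the printed values.
Call chain: main -> pick_anchor(1, 2) (called at line 48).
First divergence: there is none — every log position agrees.
Execution walk:
  derive_floor([-4, 9, 1, 10, 4]) -> 3  [called from main, line 43]
  bind_quota([-4, 9, 1, 10, 4], -4) -> 1  [called from main, line 44]
  resolve_slot(3, 2) -> 1  [called from settle_round, line 28]
  settle_round(3, 1) -> 1  [called from main, line 46]
  pick_anchor(1, 2) -> 12  [called from main, line 48]
Origin of each log line:
  1: emitted by main (line 42)
  2: emitted by derive_floor (line 2)
  3: emitted by derive_floor (line 7)
  4: emitted by bind_quota (line 11)
  5: emitted by bind_quota (line 16)
  6: emitted by main (line 45)
  7: emitted by settle_round (line 25)
  8: emitted by main (line 47)
  9: emitted by pick_anchor (line 31)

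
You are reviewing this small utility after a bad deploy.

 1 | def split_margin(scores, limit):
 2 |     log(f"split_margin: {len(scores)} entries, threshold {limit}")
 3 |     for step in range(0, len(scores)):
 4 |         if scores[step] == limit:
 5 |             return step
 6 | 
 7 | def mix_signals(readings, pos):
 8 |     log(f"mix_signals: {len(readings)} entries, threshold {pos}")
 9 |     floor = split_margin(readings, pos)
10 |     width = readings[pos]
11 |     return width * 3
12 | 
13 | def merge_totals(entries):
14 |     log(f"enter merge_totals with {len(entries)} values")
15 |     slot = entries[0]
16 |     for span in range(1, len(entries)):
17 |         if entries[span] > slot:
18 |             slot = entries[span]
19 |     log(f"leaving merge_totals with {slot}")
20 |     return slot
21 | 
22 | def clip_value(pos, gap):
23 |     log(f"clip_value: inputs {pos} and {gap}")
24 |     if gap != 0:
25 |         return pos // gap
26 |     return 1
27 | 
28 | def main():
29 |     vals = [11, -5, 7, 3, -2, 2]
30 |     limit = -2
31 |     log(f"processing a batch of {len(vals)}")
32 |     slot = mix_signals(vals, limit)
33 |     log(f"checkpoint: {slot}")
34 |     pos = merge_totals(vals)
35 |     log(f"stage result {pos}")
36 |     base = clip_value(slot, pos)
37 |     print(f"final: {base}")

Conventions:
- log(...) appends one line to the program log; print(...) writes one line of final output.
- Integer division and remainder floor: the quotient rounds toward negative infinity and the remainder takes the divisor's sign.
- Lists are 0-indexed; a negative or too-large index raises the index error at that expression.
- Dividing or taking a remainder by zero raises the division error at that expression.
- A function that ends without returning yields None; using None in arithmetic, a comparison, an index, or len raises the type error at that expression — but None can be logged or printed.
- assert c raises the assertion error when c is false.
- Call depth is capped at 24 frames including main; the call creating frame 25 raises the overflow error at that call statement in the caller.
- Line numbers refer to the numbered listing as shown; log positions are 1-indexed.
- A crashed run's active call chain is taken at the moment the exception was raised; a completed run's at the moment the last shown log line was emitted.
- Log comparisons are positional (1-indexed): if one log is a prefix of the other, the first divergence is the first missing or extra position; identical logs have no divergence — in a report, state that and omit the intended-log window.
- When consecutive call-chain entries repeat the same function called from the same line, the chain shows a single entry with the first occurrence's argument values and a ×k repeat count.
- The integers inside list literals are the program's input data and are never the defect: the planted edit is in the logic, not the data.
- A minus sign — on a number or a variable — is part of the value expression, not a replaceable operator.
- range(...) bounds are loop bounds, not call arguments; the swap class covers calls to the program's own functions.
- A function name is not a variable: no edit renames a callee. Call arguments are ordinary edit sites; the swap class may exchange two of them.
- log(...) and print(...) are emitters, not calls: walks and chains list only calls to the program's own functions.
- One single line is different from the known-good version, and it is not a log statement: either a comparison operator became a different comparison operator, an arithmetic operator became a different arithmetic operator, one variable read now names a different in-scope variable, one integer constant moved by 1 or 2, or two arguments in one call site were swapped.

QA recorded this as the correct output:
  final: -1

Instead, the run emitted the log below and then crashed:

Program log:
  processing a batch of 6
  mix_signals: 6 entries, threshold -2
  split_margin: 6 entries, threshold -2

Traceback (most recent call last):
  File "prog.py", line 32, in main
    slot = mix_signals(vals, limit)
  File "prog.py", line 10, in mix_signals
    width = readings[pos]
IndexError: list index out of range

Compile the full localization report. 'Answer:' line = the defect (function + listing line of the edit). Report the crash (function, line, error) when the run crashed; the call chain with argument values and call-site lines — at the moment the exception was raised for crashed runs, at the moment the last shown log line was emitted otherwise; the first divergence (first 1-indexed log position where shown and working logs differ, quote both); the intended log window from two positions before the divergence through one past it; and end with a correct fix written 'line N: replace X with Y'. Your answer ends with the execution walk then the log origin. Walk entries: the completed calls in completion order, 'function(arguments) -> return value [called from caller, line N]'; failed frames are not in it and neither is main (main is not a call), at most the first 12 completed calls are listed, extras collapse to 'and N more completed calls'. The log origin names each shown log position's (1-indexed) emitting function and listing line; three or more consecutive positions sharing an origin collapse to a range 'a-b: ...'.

Answer: the defect is in mix_signals at line 10.
Core observation: The shown log is a 3-line prefix of the intended one, whose next entry is 'checkpoint: -6'.
Crash: mix_signals, line 10, IndexError.
Call chain: main -> mix_signals([11, -5, 7, 3, -2, 2], -2) (called at line 32).
First divergence: position 4 — the faulty run's log ends after 3 lines; the working version continues with 'checkpoint: -6'.
Intended log window:
  2: mix_signals: 6 entries, threshold -2
  3: split_margin: 6 entries, threshold -2
  4: checkpoint: -6
  5: enter merge_totals with 6 values
Execution walk:
  split_margin([11, -5, 7, 3, -2, 2], -2) -> 4  [called from mix_signals, line 9]
Log origin:
  1: logged in main at line 31
  2: logged in mix_signals at line 8
  3: logged in split_margin at line 2
A correct fix: line 10: replace `pos` with `floor`.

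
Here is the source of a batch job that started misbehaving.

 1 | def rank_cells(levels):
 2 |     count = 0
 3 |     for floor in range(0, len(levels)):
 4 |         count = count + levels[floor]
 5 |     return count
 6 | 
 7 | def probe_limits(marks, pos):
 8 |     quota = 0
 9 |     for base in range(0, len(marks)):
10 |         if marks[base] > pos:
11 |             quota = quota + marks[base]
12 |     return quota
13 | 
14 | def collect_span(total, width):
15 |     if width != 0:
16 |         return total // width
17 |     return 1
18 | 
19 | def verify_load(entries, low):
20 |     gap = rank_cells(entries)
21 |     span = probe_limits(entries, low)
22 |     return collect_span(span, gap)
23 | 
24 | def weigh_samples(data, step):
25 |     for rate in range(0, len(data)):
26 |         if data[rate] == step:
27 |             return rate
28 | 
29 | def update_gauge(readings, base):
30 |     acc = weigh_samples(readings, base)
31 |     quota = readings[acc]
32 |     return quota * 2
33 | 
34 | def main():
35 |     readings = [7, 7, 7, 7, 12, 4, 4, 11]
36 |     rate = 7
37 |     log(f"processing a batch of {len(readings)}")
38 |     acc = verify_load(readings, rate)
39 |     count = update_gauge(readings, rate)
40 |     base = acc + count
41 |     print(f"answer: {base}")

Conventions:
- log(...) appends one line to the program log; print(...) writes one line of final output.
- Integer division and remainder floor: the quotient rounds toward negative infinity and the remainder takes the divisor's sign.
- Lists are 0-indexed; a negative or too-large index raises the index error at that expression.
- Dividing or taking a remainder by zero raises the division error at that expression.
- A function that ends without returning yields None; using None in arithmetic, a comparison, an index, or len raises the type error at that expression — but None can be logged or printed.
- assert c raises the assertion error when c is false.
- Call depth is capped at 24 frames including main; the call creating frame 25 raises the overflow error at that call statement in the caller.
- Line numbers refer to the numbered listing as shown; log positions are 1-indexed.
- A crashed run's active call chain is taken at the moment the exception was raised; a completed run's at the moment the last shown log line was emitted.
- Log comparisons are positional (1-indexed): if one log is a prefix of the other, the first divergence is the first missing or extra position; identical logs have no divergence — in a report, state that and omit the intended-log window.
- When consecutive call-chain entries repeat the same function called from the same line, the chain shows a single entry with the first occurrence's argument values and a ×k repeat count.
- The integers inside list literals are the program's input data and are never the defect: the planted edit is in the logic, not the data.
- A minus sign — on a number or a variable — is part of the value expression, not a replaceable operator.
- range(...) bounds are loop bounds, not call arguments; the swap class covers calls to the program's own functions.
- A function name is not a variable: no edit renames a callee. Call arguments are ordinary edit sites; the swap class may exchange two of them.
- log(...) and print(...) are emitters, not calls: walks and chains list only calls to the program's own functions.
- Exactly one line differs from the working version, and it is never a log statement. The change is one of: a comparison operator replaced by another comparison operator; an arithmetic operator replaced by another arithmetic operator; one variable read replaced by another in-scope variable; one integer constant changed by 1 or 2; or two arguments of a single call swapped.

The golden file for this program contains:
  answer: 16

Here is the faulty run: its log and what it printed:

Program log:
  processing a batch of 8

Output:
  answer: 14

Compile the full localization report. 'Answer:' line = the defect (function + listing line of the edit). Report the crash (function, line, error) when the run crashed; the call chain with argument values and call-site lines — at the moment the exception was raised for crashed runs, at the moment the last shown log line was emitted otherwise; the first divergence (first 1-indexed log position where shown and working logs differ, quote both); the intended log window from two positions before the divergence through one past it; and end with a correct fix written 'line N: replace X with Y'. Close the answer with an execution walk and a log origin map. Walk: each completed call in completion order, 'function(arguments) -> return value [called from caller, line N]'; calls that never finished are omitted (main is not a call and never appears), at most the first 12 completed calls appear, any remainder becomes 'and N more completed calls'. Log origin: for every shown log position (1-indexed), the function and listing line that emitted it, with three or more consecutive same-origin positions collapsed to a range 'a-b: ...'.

Answer: the defect is in verify_load at line 22.
Key fact: Log streams are identical — the defect surfaces only in the printed output.
Call chain: main.
First divergence: none — the logs agree in full.
Execution walk:
  rank_cells([7, 7, 7, 7, 12, 4, 4, 11]) -> 59  [called from verify_load, line 20]
  probe_limits([7, 7, 7, 7, 12, 4, 4, 11], 7) -> 23  [called from verify_load, line 21]
  collect_span(23, 59) -> 0  [called from verify_load, line 22]
  verify_load([7, 7, 7, 7, 12, 4, 4, 11], 7) -> 0  [called from main, line 38]
  weigh_samples([7, 7, 7, 7, 12, 4, 4, 11], 7) -> 0  [called from update_gauge, line 30]
  update_gauge([7, 7, 7, 7, 12, 4, 4, 11], 7) -> 14  [called from main, line 39]
Log line origins:
  1 — main, line 37
A correct fix: line 22: replace `collect_span(span, gap)` with `collect_span(gap, span)`.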